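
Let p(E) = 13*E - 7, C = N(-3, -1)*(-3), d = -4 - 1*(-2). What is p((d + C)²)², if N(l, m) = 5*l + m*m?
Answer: 432348849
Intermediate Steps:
N(l, m) = m² + 5*l (N(l, m) = 5*l + m² = m² + 5*l)
d = -2 (d = -4 + 2 = -2)
C = 42 (C = ((-1)² + 5*(-3))*(-3) = (1 - 15)*(-3) = -14*(-3) = 42)
p(E) = -7 + 13*E
p((d + C)²)² = (-7 + 13*(-2 + 42)²)² = (-7 + 13*40²)² = (-7 + 13*1600)² = (-7 + 20800)² = 20793² = 432348849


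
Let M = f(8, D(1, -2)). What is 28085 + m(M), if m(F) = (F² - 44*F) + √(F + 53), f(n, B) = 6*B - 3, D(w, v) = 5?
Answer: 27626 + 4*√5 ≈ 27635.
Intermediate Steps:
f(n, B) = -3 + 6*B
M = 27 (M = -3 + 6*5 = -3 + 30 = 27)
m(F) = F² + √(53 + F) - 44*F (m(F) = (F² - 44*F) + √(53 + F) = F² + √(53 + F) - 44*F)
28085 + m(M) = 28085 + (27² + √(53 + 27) - 44*27) = 28085 + (729 + √80 - 1188) = 28085 + (729 + 4*√5 - 1188) = 28085 + (-459 + 4*√5) = 27626 + 4*√5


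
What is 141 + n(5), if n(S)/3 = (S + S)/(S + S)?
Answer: 144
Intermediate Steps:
n(S) = 3 (n(S) = 3*((S + S)/(S + S)) = 3*((2*S)/((2*S))) = 3*((2*S)*(1/(2*S))) = 3*1 = 3)
141 + n(5) = 141 + 3 = 144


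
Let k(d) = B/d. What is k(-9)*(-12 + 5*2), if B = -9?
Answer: -2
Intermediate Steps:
k(d) = -9/d
k(-9)*(-12 + 5*2) = (-9/(-9))*(-12 + 5*2) = (-9*(-1/9))*(-12 + 10) = 1*(-2) = -2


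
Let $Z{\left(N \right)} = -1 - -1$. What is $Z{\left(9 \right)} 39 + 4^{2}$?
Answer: $16$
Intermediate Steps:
$Z{\left(N \right)} = 0$ ($Z{\left(N \right)} = -1 + 1 = 0$)
$Z{\left(9 \right)} 39 + 4^{2} = 0 \cdot 39 + 4^{2} = 0 + 16 = 16$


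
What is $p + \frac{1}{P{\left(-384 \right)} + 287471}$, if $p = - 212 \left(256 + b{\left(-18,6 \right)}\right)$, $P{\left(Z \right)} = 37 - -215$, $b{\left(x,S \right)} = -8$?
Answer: $- \frac{15127324447}{287723} \approx -52576.0$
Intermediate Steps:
$P{\left(Z \right)} = 252$ ($P{\left(Z \right)} = 37 + 215 = 252$)
$p = -52576$ ($p = - 212 \left(256 - 8\right) = \left(-212\right) 248 = -52576$)
$p + \frac{1}{P{\left(-384 \right)} + 287471} = -52576 + \frac{1}{252 + 287471} = -52576 + \frac{1}{287723} = - \frac{15127324447}{287723}$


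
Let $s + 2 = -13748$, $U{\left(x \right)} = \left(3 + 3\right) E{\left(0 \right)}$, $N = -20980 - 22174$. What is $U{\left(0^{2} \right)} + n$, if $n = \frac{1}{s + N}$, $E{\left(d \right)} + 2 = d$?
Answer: $- \frac{682849}{56904} \approx -12.0$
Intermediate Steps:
$E{\left(d \right)} = -2 + d$
$N = -43154$
$U{\left(x \right)} = -12$ ($U{\left(x \right)} = \left(3 + 3\right) \left(-2 + 0\right) = 6 \left(-2\right) = -12$)
$s = -13750$ ($s = -2 - 13748 = -13750$)
$n = - \frac{1}{56904}$ ($n = \frac{1}{-13750 - 43154} = \frac{1}{-56904} = - \frac{1}{56904} \approx -1.7573 \cdot 10^{-5}$)
$U{\left(0^{2} \right)} + n = -12 - \frac{1}{56904} = - \frac{682849}{56904}$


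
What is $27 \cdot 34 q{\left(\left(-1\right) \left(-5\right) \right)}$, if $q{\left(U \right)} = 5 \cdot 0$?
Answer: $0$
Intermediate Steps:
$q{\left(U \right)} = 0$
$27 \cdot 34 q{\left(\left(-1\right) \left(-5\right) \right)} = 27 \cdot 34 \cdot 0 = 918 \cdot 0 = 0$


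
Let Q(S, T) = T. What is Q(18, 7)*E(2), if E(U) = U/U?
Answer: 7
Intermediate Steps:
E(U) = 1
Q(18, 7)*E(2) = 7*1 = 7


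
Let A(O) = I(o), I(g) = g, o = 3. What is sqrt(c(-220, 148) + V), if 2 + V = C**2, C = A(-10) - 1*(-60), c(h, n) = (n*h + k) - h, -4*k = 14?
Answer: I*sqrt(113506)/2 ≈ 168.45*I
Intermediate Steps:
k = -7/2 (k = -1/4*14 = -7/2 ≈ -3.5000)
A(O) = 3
c(h, n) = -7/2 - h + h*n (c(h, n) = (n*h - 7/2) - h = (h*n - 7/2) - h = (-7/2 + h*n) - h = -7/2 - h + h*n)
C = 63 (C = 3 - 1*(-60) = 3 + 60 = 63)
V = 3967 (V = -2 + 63**2 = -2 + 3969 = 3967)
sqrt(c(-220, 148) + V) = sqrt((-7/2 - 1*(-220) - 220*148) + 3967) = sqrt((-7/2 + 220 - 32560) + 3967) = sqrt(-64687/2 + 3967) = sqrt(-56753/2) = I*sqrt(113506)/2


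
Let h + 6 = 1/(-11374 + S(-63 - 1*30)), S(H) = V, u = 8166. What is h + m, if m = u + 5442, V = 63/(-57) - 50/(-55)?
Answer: 32334769405/2377207 ≈ 13602.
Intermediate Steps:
V = -41/209 (V = 63*(-1/57) - 50*(-1/55) = -21/19 + 10/11 = -41/209 ≈ -0.19617)
S(H) = -41/209
m = 13608 (m = 8166 + 5442 = 13608)
h = -14263451/2377207 (h = -6 + 1/(-11374 - 41/209) = -6 + 1/(-2377207/209) = -6 - 209/2377207 = -14263451/2377207 ≈ -6.0001)
h + m = -14263451/2377207 + 13608 = 32334769405/2377207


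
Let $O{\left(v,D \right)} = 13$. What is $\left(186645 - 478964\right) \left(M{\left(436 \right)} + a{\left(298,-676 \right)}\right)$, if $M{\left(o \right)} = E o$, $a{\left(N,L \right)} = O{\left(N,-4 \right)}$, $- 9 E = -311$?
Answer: $- \frac{39671488447}{9} \approx -4.4079 \cdot 10^{9}$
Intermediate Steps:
$E = \frac{311}{9}$ ($E = \left(- \frac{1}{9}\right) \left(-311\right) = \frac{311}{9} \approx 34.556$)
$a{\left(N,L \right)} = 13$
$M{\left(o \right)} = \frac{311 o}{9}$
$\left(186645 - 478964\right) \left(M{\left(436 \right)} + a{\left(298,-676 \right)}\right) = \left(186645 - 478964\right) \left(\frac{311}{9} \cdot 436 + 13\right) = - 292319 \left(\frac{135596}{9} + 13\right) = \left(-292319\right) \frac{135713}{9} = - \frac{39671488447}{9}$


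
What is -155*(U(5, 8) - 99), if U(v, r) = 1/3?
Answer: 45880/3 ≈ 15293.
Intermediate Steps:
U(v, r) = ⅓ (U(v, r) = 1*(⅓) = ⅓)
-155*(U(5, 8) - 99) = -155*(⅓ - 99) = -155*(-296/3) = 45880/3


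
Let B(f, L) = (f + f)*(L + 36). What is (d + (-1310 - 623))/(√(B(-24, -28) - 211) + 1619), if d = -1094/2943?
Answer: -9211969147/7715827908 + 5689913*I*√595/7715827908 ≈ -1.1939 + 0.017988*I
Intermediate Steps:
d = -1094/2943 (d = -1094*1/2943 = -1094/2943 ≈ -0.37173)
B(f, L) = 2*f*(36 + L) (B(f, L) = (2*f)*(36 + L) = 2*f*(36 + L))
(d + (-1310 - 623))/(√(B(-24, -28) - 211) + 1619) = (-1094/2943 + (-1310 - 623))/(√(2*(-24)*(36 - 28) - 211) + 1619) = (-1094/2943 - 1933)/(√(2*(-24)*8 - 211) + 1619) = -5689913/(2943*(√(-384 - 211) + 1619)) = -5689913/(2943*(√(-595) + 1619)) = -5689913/(2943*(I*√595 + 1619)) = -5689913/(2943*(1619 + I*√595))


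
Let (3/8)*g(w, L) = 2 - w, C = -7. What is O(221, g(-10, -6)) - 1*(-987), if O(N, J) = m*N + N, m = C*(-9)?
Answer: 15131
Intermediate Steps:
g(w, L) = 16/3 - 8*w/3 (g(w, L) = 8*(2 - w)/3 = 16/3 - 8*w/3)
m = 63 (m = -7*(-9) = 63)
O(N, J) = 64*N (O(N, J) = 63*N + N = 64*N)
O(221, g(-10, -6)) - 1*(-987) = 64*221 - 1*(-987) = 14144 + 987 = 15131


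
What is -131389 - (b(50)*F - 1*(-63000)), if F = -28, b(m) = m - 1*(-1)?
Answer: -192961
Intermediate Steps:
b(m) = 1 + m (b(m) = m + 1 = 1 + m)
-131389 - (b(50)*F - 1*(-63000)) = -131389 - ((1 + 50)*(-28) - 1*(-63000)) = -131389 - (51*(-28) + 63000) = -131389 - (-1428 + 63000) = -131389 - 1*61572 = -131389 - 61572 = -192961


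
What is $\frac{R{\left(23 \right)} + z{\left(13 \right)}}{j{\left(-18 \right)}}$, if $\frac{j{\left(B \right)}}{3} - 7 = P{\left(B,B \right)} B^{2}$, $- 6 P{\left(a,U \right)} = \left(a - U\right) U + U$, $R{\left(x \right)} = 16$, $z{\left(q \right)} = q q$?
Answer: $\frac{185}{2937} \approx 0.062989$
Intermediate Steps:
$z{\left(q \right)} = q^{2}$
$P{\left(a,U \right)} = - \frac{U}{6} - \frac{U \left(a - U\right)}{6}$ ($P{\left(a,U \right)} = - \frac{\left(a - U\right) U + U}{6} = - \frac{U \left(a - U\right) + U}{6} = - \frac{U + U \left(a - U\right)}{6} = - \frac{U}{6} - \frac{U \left(a - U\right)}{6}$)
$j{\left(B \right)} = 21 - \frac{B^{3}}{2}$ ($j{\left(B \right)} = 21 + 3 \frac{B \left(-1 + B - B\right)}{6} B^{2} = 21 + 3 \cdot \frac{1}{6} B \left(-1\right) B^{2} = 21 + 3 - \frac{B}{6} B^{2} = 21 + 3 \left(- \frac{B^{3}}{6}\right) = 21 - \frac{B^{3}}{2}$)
$\frac{R{\left(23 \right)} + z{\left(13 \right)}}{j{\left(-18 \right)}} = \frac{16 + 13^{2}}{21 - \frac{\left(-18\right)^{3}}{2}} = \frac{16 + 169}{21 - -2916} = \frac{185}{21 + 2916} = \frac{185}{2937}$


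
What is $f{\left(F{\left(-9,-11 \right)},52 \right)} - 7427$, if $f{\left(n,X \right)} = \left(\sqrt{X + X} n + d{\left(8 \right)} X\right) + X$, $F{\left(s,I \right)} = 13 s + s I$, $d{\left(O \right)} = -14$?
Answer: $-8103 - 36 \sqrt{26} \approx -8286.6$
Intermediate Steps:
$F{\left(s,I \right)} = 13 s + I s$
$f{\left(n,X \right)} = - 13 X + n \sqrt{2} \sqrt{X}$ ($f{\left(n,X \right)} = \left(\sqrt{X + X} n - 14 X\right) + X = \left(\sqrt{2 X} n - 14 X\right) + X = \left(\sqrt{2} \sqrt{X} n - 14 X\right) + X = \left(n \sqrt{2} \sqrt{X} - 14 X\right) + X = \left(- 14 X + n \sqrt{2} \sqrt{X}\right) + X = - 13 X + n \sqrt{2} \sqrt{X}$)
$f{\left(F{\left(-9,-11 \right)},52 \right)} - 7427 = \left(\left(-13\right) 52 + - 9 \left(13 - 11\right) \sqrt{2} \sqrt{52}\right) - 7427 = \left(-676 + \left(-9\right) 2 \sqrt{2} \cdot 2 \sqrt{13}\right) - 7427 = \left(-676 - 18 \sqrt{2} \cdot 2 \sqrt{13}\right) - 7427 = \left(-676 - 36 \sqrt{26}\right) - 7427 = -8103 - 36 \sqrt{26}$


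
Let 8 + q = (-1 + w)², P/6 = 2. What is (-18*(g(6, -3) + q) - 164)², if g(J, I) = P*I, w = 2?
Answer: 372100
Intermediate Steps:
P = 12 (P = 6*2 = 12)
g(J, I) = 12*I
q = -7 (q = -8 + (-1 + 2)² = -8 + 1² = -8 + 1 = -7)
(-18*(g(6, -3) + q) - 164)² = (-18*(12*(-3) - 7) - 164)² = (-18*(-36 - 7) - 164)² = (-18*(-43) - 164)² = (774 - 164)² = 610² = 372100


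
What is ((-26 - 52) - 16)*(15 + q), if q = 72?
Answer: -8178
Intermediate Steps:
((-26 - 52) - 16)*(15 + q) = ((-26 - 52) - 16)*(15 + 72) = (-78 - 16)*87 = -94*87 = -8178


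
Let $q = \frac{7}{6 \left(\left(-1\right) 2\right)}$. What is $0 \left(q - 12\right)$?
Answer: $0$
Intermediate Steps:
$q = - \frac{7}{12}$ ($q = \frac{7}{6 \left(-2\right)} = \frac{7}{-12} = 7 \left(- \frac{1}{12}\right) = - \frac{7}{12} \approx -0.58333$)
$0 \left(q - 12\right) = 0 \left(- \frac{7}{12} - 12\right) = 0 \left(- \frac{151}{12}\right) = 0$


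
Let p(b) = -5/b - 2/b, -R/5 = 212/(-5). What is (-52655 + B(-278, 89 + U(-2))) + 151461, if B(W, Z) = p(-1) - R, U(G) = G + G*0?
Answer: 98601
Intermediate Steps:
R = 212 (R = -1060/(-5) = -1060*(-1)/5 = -5*(-212/5) = 212)
U(G) = G (U(G) = G + 0 = G)
p(b) = -7/b
B(W, Z) = -205 (B(W, Z) = -7/(-1) - 1*212 = -7*(-1) - 212 = 7 - 212 = -205)
(-52655 + B(-278, 89 + U(-2))) + 151461 = (-52655 - 205) + 151461 = -52860 + 151461 = 98601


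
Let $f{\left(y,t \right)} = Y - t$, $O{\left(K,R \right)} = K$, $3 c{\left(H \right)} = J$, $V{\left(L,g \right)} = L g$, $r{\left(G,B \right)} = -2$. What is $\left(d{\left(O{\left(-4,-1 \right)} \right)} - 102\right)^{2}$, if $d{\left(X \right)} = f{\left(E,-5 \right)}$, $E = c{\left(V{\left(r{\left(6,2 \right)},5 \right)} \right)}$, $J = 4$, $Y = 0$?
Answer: $9409$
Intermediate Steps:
$c{\left(H \right)} = \frac{4}{3}$ ($c{\left(H \right)} = \frac{1}{3} \cdot 4 = \frac{4}{3}$)
$E = \frac{4}{3} \approx 1.3333$
$f{\left(y,t \right)} = - t$ ($f{\left(y,t \right)} = 0 - t = - t$)
$d{\left(X \right)} = 5$ ($d{\left(X \right)} = \left(-1\right) \left(-5\right) = 5$)
$\left(d{\left(O{\left(-4,-1 \right)} \right)} - 102\right)^{2} = \left(5 - 102\right)^{2} = \left(-97\right)^{2} = 9409$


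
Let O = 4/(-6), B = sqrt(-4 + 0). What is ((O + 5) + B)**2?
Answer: 133/9 + 52*I/3 ≈ 14.778 + 17.333*I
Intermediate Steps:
B = 2*I (B = sqrt(-4) = 2*I ≈ 2.0*I)
O = -2/3 (O = 4*(-1/6) = -2/3 ≈ -0.66667)
((O + 5) + B)**2 = ((-2/3 + 5) + 2*I)**2 = (13/3 + 2*I)**2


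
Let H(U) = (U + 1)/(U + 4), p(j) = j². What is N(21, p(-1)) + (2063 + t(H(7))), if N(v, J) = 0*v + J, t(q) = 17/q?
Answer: 16699/8 ≈ 2087.4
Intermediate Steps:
H(U) = (1 + U)/(4 + U)
N(v, J) = J (N(v, J) = 0 + J = J)
N(21, p(-1)) + (2063 + t(H(7))) = (-1)² + (2063 + 17/(((1 + 7)/(4 + 7)))) = 1 + (2063 + 17/((8/11))) = 1 + (2063 + 17/(((1/11)*8))) = 1 + (2063 + 17/(8/11)) = 1 + (2063 + 17*(11/8)) = 1 + (2063 + 187/8) = 1 + 16691/8 = 16699/8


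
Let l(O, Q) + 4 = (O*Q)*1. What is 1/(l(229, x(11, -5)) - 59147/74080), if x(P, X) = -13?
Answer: -74080/220891627 ≈ -0.00033537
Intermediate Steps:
l(O, Q) = -4 + O*Q (l(O, Q) = -4 + (O*Q)*1 = -4 + O*Q)
1/(l(229, x(11, -5)) - 59147/74080) = 1/((-4 + 229*(-13)) - 59147/74080) = 1/((-4 - 2977) - 59147*1/74080) = 1/(-2981 - 59147/74080) = 1/(-220891627/74080) = -74080/220891627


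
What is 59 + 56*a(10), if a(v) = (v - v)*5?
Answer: 59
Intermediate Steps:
a(v) = 0 (a(v) = 0*5 = 0)
59 + 56*a(10) = 59 + 56*0 = 59 + 0 = 59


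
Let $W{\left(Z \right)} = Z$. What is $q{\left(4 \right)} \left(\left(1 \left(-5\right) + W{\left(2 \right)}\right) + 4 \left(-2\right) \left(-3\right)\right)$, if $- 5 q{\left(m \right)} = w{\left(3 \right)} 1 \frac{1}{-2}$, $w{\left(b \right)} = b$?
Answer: $\frac{63}{10} \approx 6.3$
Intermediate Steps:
$q{\left(m \right)} = \frac{3}{10}$ ($q{\left(m \right)} = - \frac{3 \cdot 1 \frac{1}{-2}}{5} = - \frac{3 \cdot 1 \left(- \frac{1}{2}\right)}{5} = - \frac{3 \left(- \frac{1}{2}\right)}{5} = \left(- \frac{1}{5}\right) \left(- \frac{3}{2}\right) = \frac{3}{10}$)
$q{\left(4 \right)} \left(\left(1 \left(-5\right) + W{\left(2 \right)}\right) + 4 \left(-2\right) \left(-3\right)\right) = \frac{3 \left(\left(1 \left(-5\right) + 2\right) + 4 \left(-2\right) \left(-3\right)\right)}{10} = \frac{3 \left(\left(-5 + 2\right) - -24\right)}{10} = \frac{3 \left(-3 + 24\right)}{10} = \frac{3}{10} \cdot 21 = \frac{63}{10}$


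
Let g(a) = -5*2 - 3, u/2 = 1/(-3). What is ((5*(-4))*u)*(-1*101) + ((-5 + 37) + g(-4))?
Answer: -3983/3 ≈ -1327.7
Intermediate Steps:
u = -2/3 (u = 2/(-3) = 2*(-1/3) = -2/3 ≈ -0.66667)
g(a) = -13 (g(a) = -10 - 3 = -13)
((5*(-4))*u)*(-1*101) + ((-5 + 37) + g(-4)) = ((5*(-4))*(-2/3))*(-1*101) + ((-5 + 37) - 13) = -20*(-2/3)*(-101) + (32 - 13) = (40/3)*(-101) + 19 = -4040/3 + 19 = -3983/3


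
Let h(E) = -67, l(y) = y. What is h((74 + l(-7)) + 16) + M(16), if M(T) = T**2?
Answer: 189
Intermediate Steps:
h((74 + l(-7)) + 16) + M(16) = -67 + 16**2 = -67 + 256 = 189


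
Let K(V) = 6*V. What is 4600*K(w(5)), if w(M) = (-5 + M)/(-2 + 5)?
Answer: 0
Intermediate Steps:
w(M) = -5/3 + M/3 (w(M) = (-5 + M)/3 = (-5 + M)*(1/3) = -5/3 + M/3)
4600*K(w(5)) = 4600*(6*(-5/3 + (1/3)*5)) = 4600*(6*(-5/3 + 5/3)) = 4600*(6*0) = 4600*0 = 0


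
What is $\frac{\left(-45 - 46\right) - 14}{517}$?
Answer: $- \frac{105}{517} \approx -0.20309$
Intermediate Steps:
$\frac{\left(-45 - 46\right) - 14}{517} = \left(\left(-45 - 46\right) - 14\right) \frac{1}{517} = \left(-91 - 14\right) \frac{1}{517} = \left(-105\right) \frac{1}{517} = - \frac{105}{517}$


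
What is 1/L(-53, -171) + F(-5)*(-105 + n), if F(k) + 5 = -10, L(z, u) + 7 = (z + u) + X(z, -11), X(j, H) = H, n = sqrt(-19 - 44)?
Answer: 381149/242 - 45*I*sqrt(7) ≈ 1575.0 - 119.06*I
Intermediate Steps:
n = 3*I*sqrt(7) (n = sqrt(-63) = 3*I*sqrt(7) ≈ 7.9373*I)
L(z, u) = -18 + u + z (L(z, u) = -7 + ((z + u) - 11) = -7 + ((u + z) - 11) = -7 + (-11 + u + z) = -18 + u + z)
F(k) = -15 (F(k) = -5 - 10 = -15)
1/L(-53, -171) + F(-5)*(-105 + n) = 1/(-18 - 171 - 53) - 15*(-105 + 3*I*sqrt(7)) = 1/(-242) + (1575 - 45*I*sqrt(7)) = -1/242 + (1575 - 45*I*sqrt(7)) = 381149/242 - 45*I*sqrt(7)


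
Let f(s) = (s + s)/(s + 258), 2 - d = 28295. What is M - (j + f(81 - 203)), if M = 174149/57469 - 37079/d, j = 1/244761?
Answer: 27670969709636057/4510373646000486 ≈ 6.1350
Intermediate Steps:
d = -28293 (d = 2 - 1*28295 = 2 - 28295 = -28293)
j = 1/244761 ≈ 4.0856e-6
f(s) = 2*s/(258 + s) (f(s) = (2*s)/(258 + s) = 2*s/(258 + s))
M = 7058090708/1625970417 (M = 174149/57469 - 37079/(-28293) = 174149*(1/57469) - 37079*(-1/28293) = 174149/57469 + 37079/28293 = 7058090708/1625970417 ≈ 4.3409)
M - (j + f(81 - 203)) = 7058090708/1625970417 - (1/244761 + 2*(81 - 203)/(258 + (81 - 203))) = 7058090708/1625970417 - (1/244761 + 2*(-122)/(258 - 122)) = 7058090708/1625970417 - (1/244761 + 2*(-122)/136) = 7058090708/1625970417 - (1/244761 + 2*(-122)*(1/136)) = 7058090708/1625970417 - (1/244761 - 61/34) = 7058090708/1625970417 - 1*(-14930387/8321874) = 7058090708/1625970417 + 14930387/8321874 = 27670969709636057/4510373646000486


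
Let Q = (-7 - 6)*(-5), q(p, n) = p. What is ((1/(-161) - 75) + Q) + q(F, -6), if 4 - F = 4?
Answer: -1611/161 ≈ -10.006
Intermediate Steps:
F = 0 (F = 4 - 1*4 = 4 - 4 = 0)
Q = 65 (Q = -13*(-5) = 65)
((1/(-161) - 75) + Q) + q(F, -6) = ((1/(-161) - 75) + 65) + 0 = ((-1/161 - 75) + 65) + 0 = (-12076/161 + 65) + 0 = -1611/161 + 0 = -1611/161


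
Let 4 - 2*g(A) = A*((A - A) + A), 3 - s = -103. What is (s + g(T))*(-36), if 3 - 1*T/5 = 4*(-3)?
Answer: 97362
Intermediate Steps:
T = 75 (T = 15 - 20*(-3) = 15 - 5*(-12) = 15 + 60 = 75)
s = 106 (s = 3 - 1*(-103) = 3 + 103 = 106)
g(A) = 2 - A²/2 (g(A) = 2 - A*((A - A) + A)/2 = 2 - A*(0 + A)/2 = 2 - A*A/2 = 2 - A²/2)
(s + g(T))*(-36) = (106 + (2 - ½*75²))*(-36) = (106 + (2 - ½*5625))*(-36) = (106 + (2 - 5625/2))*(-36) = (106 - 5621/2)*(-36) = -5409/2*(-36) = 97362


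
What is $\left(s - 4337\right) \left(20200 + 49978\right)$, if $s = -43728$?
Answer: $-3373105570$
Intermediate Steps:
$\left(s - 4337\right) \left(20200 + 49978\right) = \left(-43728 - 4337\right) \left(20200 + 49978\right) = \left(-48065\right) 70178 = -3373105570$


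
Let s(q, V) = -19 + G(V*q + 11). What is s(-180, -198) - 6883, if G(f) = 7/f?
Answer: -35151885/5093 ≈ -6902.0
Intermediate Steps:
s(q, V) = -19 + 7/(11 + V*q) (s(q, V) = -19 + 7/(V*q + 11) = -19 + 7/(11 + V*q))
s(-180, -198) - 6883 = (-19 + 7/(11 - 198*(-180))) - 6883 = (-19 + 7/(11 + 35640)) - 6883 = (-19 + 7/35651) - 6883 = (-19 + 7*(1/35651)) - 6883 = (-19 + 1/5093) - 6883 = -96766/5093 - 6883 = -35151885/5093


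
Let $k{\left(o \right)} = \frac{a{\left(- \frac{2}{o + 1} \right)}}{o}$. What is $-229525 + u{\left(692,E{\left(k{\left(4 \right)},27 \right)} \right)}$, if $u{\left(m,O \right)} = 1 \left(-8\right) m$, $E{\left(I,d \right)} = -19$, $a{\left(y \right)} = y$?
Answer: $-235061$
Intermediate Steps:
$k{\left(o \right)} = - \frac{2}{o \left(1 + o\right)}$ ($k{\left(o \right)} = \frac{\left(-2\right) \frac{1}{o + 1}}{o} = \frac{\left(-2\right) \frac{1}{1 + o}}{o} = - \frac{2}{o \left(1 + o\right)}$)
$u{\left(m,O \right)} = - 8 m$
$-229525 + u{\left(692,E{\left(k{\left(4 \right)},27 \right)} \right)} = -229525 - 5536 = -235061$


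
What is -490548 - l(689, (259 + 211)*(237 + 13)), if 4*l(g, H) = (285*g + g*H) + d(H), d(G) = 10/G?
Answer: -976613669751/47000 ≈ -2.0779e+7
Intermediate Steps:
l(g, H) = 5/(2*H) + 285*g/4 + H*g/4 (l(g, H) = ((285*g + g*H) + 10/H)/4 = ((285*g + H*g) + 10/H)/4 = (10/H + 285*g + H*g)/4 = 5/(2*H) + 285*g/4 + H*g/4)
-490548 - l(689, (259 + 211)*(237 + 13)) = -490548 - (10 + ((259 + 211)*(237 + 13))*689*(285 + (259 + 211)*(237 + 13)))/(4*((259 + 211)*(237 + 13))) = -490548 - (10 + (470*250)*689*(285 + 470*250))/(4*(470*250)) = -490548 - (10 + 117500*689*(285 + 117500))/(4*117500) = -490548 - (10 + 117500*689*117785)/(4*117500) = -490548 - (10 + 9535579137500)/(4*117500) = -490548 - 9535579137510/(4*117500) = -490548 - 1*953557913751/47000 = -490548 - 953557913751/47000 = -976613669751/47000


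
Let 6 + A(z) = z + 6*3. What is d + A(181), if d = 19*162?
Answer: 3271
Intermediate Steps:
d = 3078
A(z) = 12 + z (A(z) = -6 + (z + 6*3) = -6 + (z + 18) = -6 + (18 + z) = 12 + z)
d + A(181) = 3078 + (12 + 181) = 3078 + 193 = 3271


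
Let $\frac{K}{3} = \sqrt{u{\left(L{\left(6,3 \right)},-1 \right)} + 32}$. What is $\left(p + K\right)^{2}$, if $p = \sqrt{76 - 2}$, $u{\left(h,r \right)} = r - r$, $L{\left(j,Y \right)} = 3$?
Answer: $362 + 48 \sqrt{37} \approx 653.97$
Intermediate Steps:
$u{\left(h,r \right)} = 0$
$p = \sqrt{74} \approx 8.6023$
$K = 12 \sqrt{2}$ ($K = 3 \sqrt{0 + 32} = 3 \sqrt{32} = 3 \cdot 4 \sqrt{2} = 12 \sqrt{2} \approx 16.971$)
$\left(p + K\right)^{2} = \left(\sqrt{74} + 12 \sqrt{2}\right)^{2}$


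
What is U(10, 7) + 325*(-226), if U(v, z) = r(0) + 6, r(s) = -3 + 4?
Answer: -73443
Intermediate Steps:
r(s) = 1
U(v, z) = 7 (U(v, z) = 1 + 6 = 7)
U(10, 7) + 325*(-226) = 7 + 325*(-226) = 7 - 73450 = -73443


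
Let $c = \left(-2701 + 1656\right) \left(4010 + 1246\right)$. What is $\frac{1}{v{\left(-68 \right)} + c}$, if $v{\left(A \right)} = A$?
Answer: $- \frac{1}{5492588} \approx -1.8206 \cdot 10^{-7}$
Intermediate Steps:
$c = -5492520$ ($c = \left(-1045\right) 5256 = -5492520$)
$\frac{1}{v{\left(-68 \right)} + c} = \frac{1}{-68 - 5492520} = \frac{1}{-5492588} = - \frac{1}{5492588}$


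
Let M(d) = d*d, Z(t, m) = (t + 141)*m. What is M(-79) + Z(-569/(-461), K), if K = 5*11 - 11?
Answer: 5762181/461 ≈ 12499.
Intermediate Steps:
K = 44 (K = 55 - 11 = 44)
Z(t, m) = m*(141 + t) (Z(t, m) = (141 + t)*m = m*(141 + t))
M(d) = d**2
M(-79) + Z(-569/(-461), K) = (-79)**2 + 44*(141 - 569/(-461)) = 6241 + 44*(141 - 569*(-1/461)) = 6241 + 44*(141 + 569/461) = 6241 + 44*(65570/461) = 6241 + 2885080/461 = 5762181/461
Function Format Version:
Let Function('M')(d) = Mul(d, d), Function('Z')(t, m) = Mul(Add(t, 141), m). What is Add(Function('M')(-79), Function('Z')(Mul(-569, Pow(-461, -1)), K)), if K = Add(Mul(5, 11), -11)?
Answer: Rational(5762181, 461) ≈ 12499.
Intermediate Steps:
K = 44 (K = Add(55, -11) = 44)
Function('Z')(t, m) = Mul(m, Add(141, t)) (Function('Z')(t, m) = Mul(Add(141, t), m) = Mul(m, Add(141, t)))
Function('M')(d) = Pow(d, 2)
Add(Function('M')(-79), Function('Z')(Mul(-569, Pow(-461, -1)), K)) = Add(Pow(-79, 2), Mul(44, Add(141, Mul(-569, Pow(-461, -1))))) = Add(6241, Mul(44, Add(141, Mul(-569, Rational(-1, 461))))) = Add(6241, Mul(44, Add(141, Rational(569, 461)))) = Add(6241, Mul(44, Rational(65570, 461))) = Add(6241, Rational(2885080, 461)) = Rational(5762181, 461)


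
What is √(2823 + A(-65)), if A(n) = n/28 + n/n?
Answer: 41*√329/14 ≈ 53.120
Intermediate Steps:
A(n) = 1 + n/28 (A(n) = n*(1/28) + 1 = n/28 + 1 = 1 + n/28)
√(2823 + A(-65)) = √(2823 + (1 + (1/28)*(-65))) = √(2823 + (1 - 65/28)) = √(2823 - 37/28) = √(79007/28) = 41*√329/14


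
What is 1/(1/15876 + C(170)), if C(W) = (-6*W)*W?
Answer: -15876/2752898399 ≈ -5.7670e-6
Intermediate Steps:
C(W) = -6*W²
1/(1/15876 + C(170)) = 1/(1/15876 - 6*170²) = 1/(1/15876 - 6*28900) = 1/(1/15876 - 173400) = 1/(-2752898399/15876) = -15876/2752898399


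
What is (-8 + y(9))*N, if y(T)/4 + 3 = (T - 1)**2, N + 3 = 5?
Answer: 472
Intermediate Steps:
N = 2 (N = -3 + 5 = 2)
y(T) = -12 + 4*(-1 + T)**2 (y(T) = -12 + 4*(T - 1)**2 = -12 + 4*(-1 + T)**2)
(-8 + y(9))*N = (-8 + (-12 + 4*(-1 + 9)**2))*2 = (-8 + (-12 + 4*8**2))*2 = (-8 + (-12 + 4*64))*2 = (-8 + (-12 + 256))*2 = (-8 + 244)*2 = 236*2 = 472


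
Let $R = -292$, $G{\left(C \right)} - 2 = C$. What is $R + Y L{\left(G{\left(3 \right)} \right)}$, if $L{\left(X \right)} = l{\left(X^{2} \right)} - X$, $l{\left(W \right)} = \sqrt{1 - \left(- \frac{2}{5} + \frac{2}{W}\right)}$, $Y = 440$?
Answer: $-2492 + 88 \sqrt{33} \approx -1986.5$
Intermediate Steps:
$G{\left(C \right)} = 2 + C$
$l{\left(W \right)} = \sqrt{\frac{7}{5} - \frac{2}{W}}$ ($l{\left(W \right)} = \sqrt{1 - \left(- \frac{2}{5} + \frac{2}{W}\right)} = \sqrt{1 + \left(- \frac{2}{W} + \frac{2}{5}\right)} = \sqrt{1 + \left(\frac{2}{5} - \frac{2}{W}\right)} = \sqrt{\frac{7}{5} - \frac{2}{W}}$)
$L{\left(X \right)} = - X + \frac{\sqrt{35 - \frac{50}{X^{2}}}}{5}$ ($L{\left(X \right)} = \frac{\sqrt{35 - \frac{50}{X^{2}}}}{5} - X = - X + \frac{\sqrt{35 - \frac{50}{X^{2}}}}{5}$)
$R + Y L{\left(G{\left(3 \right)} \right)} = -292 + 440 \left(- (2 + 3) + \frac{\sqrt{35 - \frac{50}{\left(2 + 3\right)^{2}}}}{5}\right) = -292 + 440 \left(\left(-1\right) 5 + \frac{\sqrt{35 - \frac{50}{25}}}{5}\right) = -292 + 440 \left(-5 + \frac{\sqrt{35 - 2}}{5}\right) = -292 + 440 \left(-5 + \frac{\sqrt{33}}{5}\right) = -292 - \left(2200 - 88 \sqrt{33}\right) = -2492 + 88 \sqrt{33}$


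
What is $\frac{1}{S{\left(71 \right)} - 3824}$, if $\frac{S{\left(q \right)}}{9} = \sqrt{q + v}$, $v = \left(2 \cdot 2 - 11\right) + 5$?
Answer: $- \frac{3824}{14617387} - \frac{9 \sqrt{69}}{14617387} \approx -0.00026672$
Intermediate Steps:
$v = -2$ ($v = \left(4 - 11\right) + 5 = -7 + 5 = -2$)
$S{\left(q \right)} = 9 \sqrt{-2 + q}$ ($S{\left(q \right)} = 9 \sqrt{q - 2} = 9 \sqrt{-2 + q}$)
$\frac{1}{S{\left(71 \right)} - 3824} = \frac{1}{9 \sqrt{-2 + 71} - 3824} = \frac{1}{9 \sqrt{69} - 3824} = \frac{1}{-3824 + 9 \sqrt{69}}$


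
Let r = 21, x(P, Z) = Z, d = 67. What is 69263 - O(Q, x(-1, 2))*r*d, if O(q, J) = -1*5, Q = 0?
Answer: 76298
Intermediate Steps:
O(q, J) = -5
69263 - O(Q, x(-1, 2))*r*d = 69263 - (-5*21)*67 = 69263 - (-105)*67 = 69263 - 1*(-7035) = 69263 + 7035 = 76298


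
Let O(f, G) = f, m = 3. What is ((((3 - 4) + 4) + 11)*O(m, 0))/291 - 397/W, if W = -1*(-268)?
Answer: -34757/25996 ≈ -1.3370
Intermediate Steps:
W = 268
((((3 - 4) + 4) + 11)*O(m, 0))/291 - 397/W = ((((3 - 4) + 4) + 11)*3)/291 - 397/268 = (((-1 + 4) + 11)*3)*(1/291) - 397*1/268 = ((3 + 11)*3)*(1/291) - 397/268 = (14*3)*(1/291) - 397/268 = 42*(1/291) - 397/268 = 14/97 - 397/268 = -34757/25996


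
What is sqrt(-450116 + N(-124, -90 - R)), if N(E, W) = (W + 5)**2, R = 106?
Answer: I*sqrt(413635) ≈ 643.14*I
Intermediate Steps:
N(E, W) = (5 + W)**2
sqrt(-450116 + N(-124, -90 - R)) = sqrt(-450116 + (5 + (-90 - 1*106))**2) = sqrt(-450116 + (5 + (-90 - 106))**2) = sqrt(-450116 + (5 - 196)**2) = sqrt(-450116 + (-191)**2) = sqrt(-450116 + 36481) = sqrt(-413635) = I*sqrt(413635)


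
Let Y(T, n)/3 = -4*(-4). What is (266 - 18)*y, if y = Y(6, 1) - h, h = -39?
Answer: 21576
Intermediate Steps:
Y(T, n) = 48 (Y(T, n) = 3*(-4*(-4)) = 3*16 = 48)
y = 87 (y = 48 - 1*(-39) = 48 + 39 = 87)
(266 - 18)*y = (266 - 18)*87 = 248*87 = 21576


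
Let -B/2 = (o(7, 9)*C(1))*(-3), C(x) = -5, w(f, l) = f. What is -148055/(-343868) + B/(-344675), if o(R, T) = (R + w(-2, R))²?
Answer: 2051550325/4740908116 ≈ 0.43273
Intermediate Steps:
o(R, T) = (-2 + R)² (o(R, T) = (R - 2)² = (-2 + R)²)
B = -750 (B = -2*(-2 + 7)²*(-5)*(-3) = -2*5²*(-5)*(-3) = -2*25*(-5)*(-3) = -(-250)*(-3) = -2*375 = -750)
-148055/(-343868) + B/(-344675) = -148055/(-343868) - 750/(-344675) = -148055*(-1/343868) - 750*(-1/344675) = 148055/343868 + 30/13787 = 2051550325/4740908116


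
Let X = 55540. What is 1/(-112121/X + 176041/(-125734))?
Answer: -3491633180/11937369477 ≈ -0.29250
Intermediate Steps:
1/(-112121/X + 176041/(-125734)) = 1/(-112121/55540 + 176041/(-125734)) = 1/(-112121*1/55540 + 176041*(-1/125734)) = 1/(-112121/55540 - 176041/125734) = 1/(-11937369477/3491633180) = -3491633180/11937369477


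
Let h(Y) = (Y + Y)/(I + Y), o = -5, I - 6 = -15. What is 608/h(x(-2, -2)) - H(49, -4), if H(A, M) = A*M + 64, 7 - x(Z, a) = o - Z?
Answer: 812/5 ≈ 162.40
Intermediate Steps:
I = -9 (I = 6 - 15 = -9)
x(Z, a) = 12 + Z (x(Z, a) = 7 - (-5 - Z) = 7 + (5 + Z) = 12 + Z)
H(A, M) = 64 + A*M
h(Y) = 2*Y/(-9 + Y) (h(Y) = (Y + Y)/(-9 + Y) = (2*Y)/(-9 + Y) = 2*Y/(-9 + Y))
608/h(x(-2, -2)) - H(49, -4) = 608/((2*(12 - 2)/(-9 + (12 - 2)))) - (64 + 49*(-4)) = 608/((2*10/(-9 + 10))) - (64 - 196) = 608/((2*10/1)) - 1*(-132) = 608/((2*10*1)) + 132 = 608/20 + 132 = 608*(1/20) + 132 = 152/5 + 132 = 812/5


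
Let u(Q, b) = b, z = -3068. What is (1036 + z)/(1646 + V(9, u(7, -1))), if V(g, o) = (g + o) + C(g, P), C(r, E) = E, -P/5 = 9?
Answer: -2032/1609 ≈ -1.2629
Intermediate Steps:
P = -45 (P = -5*9 = -45)
V(g, o) = -45 + g + o (V(g, o) = (g + o) - 45 = -45 + g + o)
(1036 + z)/(1646 + V(9, u(7, -1))) = (1036 - 3068)/(1646 + (-45 + 9 - 1)) = -2032/(1646 - 37) = -2032/1609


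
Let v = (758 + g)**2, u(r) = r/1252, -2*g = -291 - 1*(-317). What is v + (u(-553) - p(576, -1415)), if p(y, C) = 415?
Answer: 694371167/1252 ≈ 5.5461e+5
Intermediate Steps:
g = -13 (g = -(-291 - 1*(-317))/2 = -(-291 + 317)/2 = -1/2*26 = -13)
u(r) = r/1252 (u(r) = r*(1/1252) = r/1252)
v = 555025 (v = (758 - 13)**2 = 745**2 = 555025)
v + (u(-553) - p(576, -1415)) = 555025 + ((1/1252)*(-553) - 1*415) = 555025 + (-553/1252 - 415) = 555025 - 520133/1252 = 694371167/1252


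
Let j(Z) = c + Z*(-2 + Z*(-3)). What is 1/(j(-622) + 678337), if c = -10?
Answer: -1/481081 ≈ -2.0787e-6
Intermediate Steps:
j(Z) = -10 + Z*(-2 - 3*Z) (j(Z) = -10 + Z*(-2 + Z*(-3)) = -10 + Z*(-2 - 3*Z))
1/(j(-622) + 678337) = 1/((-10 - 3*(-622)**2 - 2*(-622)) + 678337) = 1/((-10 - 3*386884 + 1244) + 678337) = 1/((-10 - 1160652 + 1244) + 678337) = 1/(-1159418 + 678337) = 1/(-481081) = -1/481081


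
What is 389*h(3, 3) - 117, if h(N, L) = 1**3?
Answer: 272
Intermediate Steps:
h(N, L) = 1
389*h(3, 3) - 117 = 389*1 - 117 = 389 - 117 = 272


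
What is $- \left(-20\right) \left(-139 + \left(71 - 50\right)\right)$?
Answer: $-2360$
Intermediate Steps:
$- \left(-20\right) \left(-139 + \left(71 - 50\right)\right) = - \left(-20\right) \left(-139 + 21\right) = - \left(-20\right) \left(-118\right) = \left(-1\right) 2360 = -2360$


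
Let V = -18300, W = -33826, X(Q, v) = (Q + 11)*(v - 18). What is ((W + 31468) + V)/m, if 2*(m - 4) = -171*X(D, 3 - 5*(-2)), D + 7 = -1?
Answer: -41316/2573 ≈ -16.058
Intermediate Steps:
D = -8 (D = -7 - 1 = -8)
X(Q, v) = (-18 + v)*(11 + Q) (X(Q, v) = (11 + Q)*(-18 + v) = (-18 + v)*(11 + Q))
m = 2573/2 (m = 4 + (-171*(-198 - 18*(-8) + 11*(3 - 5*(-2)) - 8*(3 - 5*(-2))))/2 = 4 + (-171*(-198 + 144 + 11*(3 + 10) - 8*(3 + 10)))/2 = 4 + (-171*(-198 + 144 + 11*13 - 8*13))/2 = 4 + (-171*(-198 + 144 + 143 - 104))/2 = 4 + (-171*(-15))/2 = 4 + (1/2)*2565 = 4 + 2565/2 = 2573/2 ≈ 1286.5)
((W + 31468) + V)/m = ((-33826 + 31468) - 18300)/(2573/2) = (-2358 - 18300)*(2/2573) = -20658*2/2573 = -41316/2573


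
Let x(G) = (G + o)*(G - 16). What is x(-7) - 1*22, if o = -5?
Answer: 254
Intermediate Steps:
x(G) = (-16 + G)*(-5 + G) (x(G) = (G - 5)*(G - 16) = (-5 + G)*(-16 + G) = (-16 + G)*(-5 + G))
x(-7) - 1*22 = (80 + (-7)² - 21*(-7)) - 1*22 = (80 + 49 + 147) - 22 = 276 - 22 = 254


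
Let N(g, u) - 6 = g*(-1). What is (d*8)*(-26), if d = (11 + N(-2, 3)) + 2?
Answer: -4368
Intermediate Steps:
N(g, u) = 6 - g (N(g, u) = 6 + g*(-1) = 6 - g)
d = 21 (d = (11 + (6 - 1*(-2))) + 2 = (11 + (6 + 2)) + 2 = (11 + 8) + 2 = 19 + 2 = 21)
(d*8)*(-26) = (21*8)*(-26) = 168*(-26) = -4368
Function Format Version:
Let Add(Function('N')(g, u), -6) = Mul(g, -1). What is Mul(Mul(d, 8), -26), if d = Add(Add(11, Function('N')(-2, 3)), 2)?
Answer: -4368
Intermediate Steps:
Function('N')(g, u) = Add(6, Mul(-1, g)) (Function('N')(g, u) = Add(6, Mul(g, -1)) = Add(6, Mul(-1, g)))
d = 21 (d = Add(Add(11, Add(6, Mul(-1, -2))), 2) = Add(Add(11, Add(6, 2)), 2) = Add(Add(11, 8), 2) = Add(19, 2) = 21)
Mul(Mul(d, 8), -26) = Mul(Mul(21, 8), -26) = Mul(168, -26) = -4368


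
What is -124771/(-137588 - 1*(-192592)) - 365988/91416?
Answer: -1314036237/209510236 ≈ -6.2719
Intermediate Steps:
-124771/(-137588 - 1*(-192592)) - 365988/91416 = -124771/(-137588 + 192592) - 365988*1/91416 = -124771/55004 - 30499/7618 = -1314036237/209510236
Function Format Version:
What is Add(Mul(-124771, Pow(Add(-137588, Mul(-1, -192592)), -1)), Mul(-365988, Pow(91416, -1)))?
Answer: Rational(-1314036237, 209510236) ≈ -6.2719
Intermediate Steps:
Add(Mul(-124771, Pow(Add(-137588, Mul(-1, -192592)), -1)), Mul(-365988, Pow(91416, -1))) = Add(Mul(-124771, Pow(Add(-137588, 192592), -1)), Mul(-365988, Rational(1, 91416))) = Add(Mul(-124771, Pow(55004, -1)), Rational(-30499, 7618)) = Add(Mul(-124771, Rational(1, 55004)), Rational(-30499, 7618)) = Add(Rational(-124771, 55004), Rational(-30499, 7618)) = Rational(-1314036237, 209510236)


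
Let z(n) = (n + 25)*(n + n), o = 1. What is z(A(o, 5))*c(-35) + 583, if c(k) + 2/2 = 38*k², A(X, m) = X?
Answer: 2421131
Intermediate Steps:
z(n) = 2*n*(25 + n) (z(n) = (25 + n)*(2*n) = 2*n*(25 + n))
c(k) = -1 + 38*k²
z(A(o, 5))*c(-35) + 583 = (2*1*(25 + 1))*(-1 + 38*(-35)²) + 583 = (2*1*26)*(-1 + 38*1225) + 583 = 52*(-1 + 46550) + 583 = 52*46549 + 583 = 2420548 + 583 = 2421131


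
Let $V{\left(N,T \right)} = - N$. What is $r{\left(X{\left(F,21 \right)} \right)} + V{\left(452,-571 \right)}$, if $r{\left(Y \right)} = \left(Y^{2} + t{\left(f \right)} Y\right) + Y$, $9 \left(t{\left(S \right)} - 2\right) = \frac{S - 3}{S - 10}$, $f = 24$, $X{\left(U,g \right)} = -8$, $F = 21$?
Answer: $- \frac{1240}{3} \approx -413.33$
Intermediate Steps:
$t{\left(S \right)} = 2 + \frac{-3 + S}{9 \left(-10 + S\right)}$ ($t{\left(S \right)} = 2 + \frac{\left(S - 3\right) \frac{1}{S - 10}}{9} = 2 + \frac{\left(-3 + S\right) \frac{1}{-10 + S}}{9} = 2 + \frac{\frac{1}{-10 + S} \left(-3 + S\right)}{9} = 2 + \frac{-3 + S}{9 \left(-10 + S\right)}$)
$r{\left(Y \right)} = Y^{2} + \frac{19 Y}{6}$ ($r{\left(Y \right)} = \left(Y^{2} + \frac{-183 + 19 \cdot 24}{9 \left(-10 + 24\right)} Y\right) + Y = \left(Y^{2} + \frac{-183 + 456}{9 \cdot 14} Y\right) + Y = \left(Y^{2} + \frac{1}{9} \cdot \frac{1}{14} \cdot 273 Y\right) + Y = \left(Y^{2} + \frac{13 Y}{6}\right) + Y = Y^{2} + \frac{19 Y}{6}$)
$r{\left(X{\left(F,21 \right)} \right)} + V{\left(452,-571 \right)} = \frac{1}{6} \left(-8\right) \left(19 + 6 \left(-8\right)\right) - 452 = \frac{1}{6} \left(-8\right) \left(19 - 48\right) - 452 = \frac{1}{6} \left(-8\right) \left(-29\right) - 452 = \frac{116}{3} - 452 = - \frac{1240}{3}$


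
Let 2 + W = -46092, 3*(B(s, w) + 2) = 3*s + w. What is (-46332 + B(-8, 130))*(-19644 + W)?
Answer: 9130745248/3 ≈ 3.0436e+9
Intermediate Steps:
B(s, w) = -2 + s + w/3 (B(s, w) = -2 + (3*s + w)/3 = -2 + (w + 3*s)/3 = -2 + (s + w/3) = -2 + s + w/3)
W = -46094 (W = -2 - 46092 = -46094)
(-46332 + B(-8, 130))*(-19644 + W) = (-46332 + (-2 - 8 + (⅓)*130))*(-19644 - 46094) = (-46332 + (-2 - 8 + 130/3))*(-65738) = (-46332 + 100/3)*(-65738) = -138896/3*(-65738) = 9130745248/3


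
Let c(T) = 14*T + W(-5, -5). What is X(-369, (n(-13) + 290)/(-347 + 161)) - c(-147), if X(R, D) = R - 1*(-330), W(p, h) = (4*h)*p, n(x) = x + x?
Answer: 1919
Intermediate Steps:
n(x) = 2*x
W(p, h) = 4*h*p
c(T) = 100 + 14*T (c(T) = 14*T + 4*(-5)*(-5) = 14*T + 100 = 100 + 14*T)
X(R, D) = 330 + R (X(R, D) = R + 330 = 330 + R)
X(-369, (n(-13) + 290)/(-347 + 161)) - c(-147) = (330 - 369) - (100 + 14*(-147)) = -39 - (100 - 2058) = -39 - 1*(-1958) = -39 + 1958 = 1919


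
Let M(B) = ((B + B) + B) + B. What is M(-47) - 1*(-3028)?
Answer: 2840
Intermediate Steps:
M(B) = 4*B (M(B) = (2*B + B) + B = 3*B + B = 4*B)
M(-47) - 1*(-3028) = 4*(-47) - 1*(-3028) = -188 + 3028 = 2840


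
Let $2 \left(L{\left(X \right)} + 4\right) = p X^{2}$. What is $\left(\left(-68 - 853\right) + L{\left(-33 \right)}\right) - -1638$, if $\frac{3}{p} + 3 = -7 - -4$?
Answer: $\frac{1763}{4} \approx 440.75$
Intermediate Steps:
$p = - \frac{1}{2}$ ($p = \frac{3}{-3 - 3} = \frac{3}{-6} = 3 \left(- \frac{1}{6}\right) = - \frac{1}{2} \approx -0.5$)
$L{\left(X \right)} = -4 - \frac{X^{2}}{4}$ ($L{\left(X \right)} = -4 + \frac{\left(- \frac{1}{2}\right) X^{2}}{2} = -4 - \frac{X^{2}}{4}$)
$\left(\left(-68 - 853\right) + L{\left(-33 \right)}\right) - -1638 = \left(\left(-68 - 853\right) - \left(4 + \frac{\left(-33\right)^{2}}{4}\right)\right) - -1638 = \left(-921 - \frac{1105}{4}\right) + 1638 = - \frac{4789}{4} + 1638 = \frac{1763}{4}$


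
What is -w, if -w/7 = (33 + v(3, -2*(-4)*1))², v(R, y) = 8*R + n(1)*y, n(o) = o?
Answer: 29575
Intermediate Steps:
v(R, y) = y + 8*R (v(R, y) = 8*R + 1*y = 8*R + y = y + 8*R)
w = -29575 (w = -7*(33 + (-2*(-4)*1 + 8*3))² = -7*(33 + (8*1 + 24))² = -7*(33 + (8 + 24))² = -7*(33 + 32)² = -7*65² = -7*4225 = -29575)
-w = -1*(-29575) = 29575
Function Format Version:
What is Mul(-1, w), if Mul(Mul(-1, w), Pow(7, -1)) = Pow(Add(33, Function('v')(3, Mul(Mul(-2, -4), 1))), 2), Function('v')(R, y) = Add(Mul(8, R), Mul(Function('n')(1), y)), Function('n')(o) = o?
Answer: 29575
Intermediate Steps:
Function('v')(R, y) = Add(y, Mul(8, R)) (Function('v')(R, y) = Add(Mul(8, R), Mul(1, y)) = Add(Mul(8, R), y) = Add(y, Mul(8, R)))
w = -29575 (w = Mul(-7, Pow(Add(33, Add(Mul(Mul(-2, -4), 1), Mul(8, 3))), 2)) = Mul(-7, Pow(Add(33, Add(Mul(8, 1), 24)), 2)) = Mul(-7, Pow(Add(33, Add(8, 24)), 2)) = Mul(-7, Pow(Add(33, 32), 2)) = Mul(-7, Pow(65, 2)) = Mul(-7, 4225) = -29575)
Mul(-1, w) = Mul(-1, -29575) = 29575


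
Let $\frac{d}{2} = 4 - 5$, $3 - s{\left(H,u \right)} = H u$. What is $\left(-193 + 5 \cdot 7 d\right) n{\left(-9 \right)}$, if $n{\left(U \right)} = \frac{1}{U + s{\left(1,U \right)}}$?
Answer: $- \frac{263}{3} \approx -87.667$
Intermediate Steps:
$s{\left(H,u \right)} = 3 - H u$
$n{\left(U \right)} = \frac{1}{3}$ ($n{\left(U \right)} = \frac{1}{U + \left(3 - 1 U\right)} = \frac{1}{U - \left(-3 + U\right)} = \frac{1}{3}$)
$d = -2$ ($d = 2 \left(4 - 5\right) = 2 \left(-1\right) = -2$)
$\left(-193 + 5 \cdot 7 d\right) n{\left(-9 \right)} = \left(-193 + 5 \cdot 7 \left(-2\right)\right) \frac{1}{3} = \left(-193 + 35 \left(-2\right)\right) \frac{1}{3} = \left(-193 - 70\right) \frac{1}{3} = \left(-263\right) \frac{1}{3} = - \frac{263}{3}$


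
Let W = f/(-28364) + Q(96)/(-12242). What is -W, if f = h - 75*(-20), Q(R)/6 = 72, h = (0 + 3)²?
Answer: 15363213/173616044 ≈ 0.088490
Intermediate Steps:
h = 9 (h = 3² = 9)
Q(R) = 432 (Q(R) = 6*72 = 432)
f = 1509 (f = 9 - 75*(-20) = 9 + 1500 = 1509)
W = -15363213/173616044 (W = 1509/(-28364) + 432/(-12242) = 1509*(-1/28364) + 432*(-1/12242) = -1509/28364 - 216/6121 = -15363213/173616044 ≈ -0.088490)
-W = -1*(-15363213/173616044) = 15363213/173616044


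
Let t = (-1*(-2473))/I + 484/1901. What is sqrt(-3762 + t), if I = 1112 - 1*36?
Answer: 23*I*sqrt(7433564048555)/1022738 ≈ 61.314*I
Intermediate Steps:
I = 1076 (I = 1112 - 36 = 1076)
t = 5221957/2045476 (t = -1*(-2473)/1076 + 484/1901 = 2473*(1/1076) + 484*(1/1901) = 2473/1076 + 484/1901 = 5221957/2045476 ≈ 2.5529)
sqrt(-3762 + t) = sqrt(-3762 + 5221957/2045476) = sqrt(-7689858755/2045476) = 23*I*sqrt(7433564048555)/1022738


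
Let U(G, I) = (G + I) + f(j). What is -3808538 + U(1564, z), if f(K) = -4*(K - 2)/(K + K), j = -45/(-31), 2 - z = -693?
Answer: -171282521/45 ≈ -3.8063e+6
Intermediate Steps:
z = 695 (z = 2 - 1*(-693) = 2 + 693 = 695)
j = 45/31 (j = -45*(-1/31) = 45/31 ≈ 1.4516)
f(K) = -2*(-2 + K)/K (f(K) = -4*(-2 + K)/(2*K) = -4*(-2 + K)*1/(2*K) = -2*(-2 + K)/K)
U(G, I) = 34/45 + G + I (U(G, I) = (G + I) + (-2 + 4/(45/31)) = (G + I) + (-2 + 4*(31/45)) = (G + I) + (-2 + 124/45) = (G + I) + 34/45 = 34/45 + G + I)
-3808538 + U(1564, z) = -3808538 + (34/45 + 1564 + 695) = -3808538 + 101689/45 = -171282521/45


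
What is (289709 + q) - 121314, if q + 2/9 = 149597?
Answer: 2861926/9 ≈ 3.1799e+5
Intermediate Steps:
q = 1346371/9 (q = -2/9 + 149597 = 1346371/9 ≈ 1.4960e+5)
(289709 + q) - 121314 = (289709 + 1346371/9) - 121314 = 3953752/9 - 121314 = 2861926/9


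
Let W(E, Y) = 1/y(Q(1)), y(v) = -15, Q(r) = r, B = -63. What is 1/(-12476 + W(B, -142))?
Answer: -15/187141 ≈ -8.0153e-5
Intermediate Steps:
W(E, Y) = -1/15 (W(E, Y) = 1/(-15) = -1/15)
1/(-12476 + W(B, -142)) = 1/(-12476 - 1/15) = 1/(-187141/15) = -15/187141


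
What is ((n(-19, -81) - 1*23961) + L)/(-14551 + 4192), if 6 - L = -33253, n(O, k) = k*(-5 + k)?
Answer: -16264/10359 ≈ -1.5700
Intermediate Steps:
L = 33259 (L = 6 - 1*(-33253) = 6 + 33253 = 33259)
((n(-19, -81) - 1*23961) + L)/(-14551 + 4192) = ((-81*(-5 - 81) - 1*23961) + 33259)/(-14551 + 4192) = ((-81*(-86) - 23961) + 33259)/(-10359) = ((6966 - 23961) + 33259)*(-1/10359) = (-16995 + 33259)*(-1/10359) = 16264*(-1/10359) = -16264/10359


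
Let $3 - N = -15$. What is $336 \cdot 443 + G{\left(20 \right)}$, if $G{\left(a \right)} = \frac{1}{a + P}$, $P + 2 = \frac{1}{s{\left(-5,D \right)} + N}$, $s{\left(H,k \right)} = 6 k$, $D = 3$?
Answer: $\frac{96602388}{649} \approx 1.4885 \cdot 10^{5}$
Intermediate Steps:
$N = 18$ ($N = 3 - -15 = 3 + 15 = 18$)
$P = - \frac{71}{36}$ ($P = -2 + \frac{1}{6 \cdot 3 + 18} = -2 + \frac{1}{18 + 18} = -2 + \frac{1}{36} = - \frac{71}{36} \approx -1.9722$)
$G{\left(a \right)} = \frac{1}{- \frac{71}{36} + a}$ ($G{\left(a \right)} = \frac{1}{a - \frac{71}{36}} = \frac{1}{- \frac{71}{36} + a}$)
$336 \cdot 443 + G{\left(20 \right)} = 336 \cdot 443 + \frac{36}{-71 + 36 \cdot 20} = 148848 + \frac{36}{-71 + 720} = 148848 + \frac{36}{649} = \frac{96602388}{649}$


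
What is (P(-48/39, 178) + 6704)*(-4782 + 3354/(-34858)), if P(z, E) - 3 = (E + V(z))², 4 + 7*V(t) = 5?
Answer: -156997035210060/854021 ≈ -1.8383e+8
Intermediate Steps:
V(t) = ⅐ (V(t) = -4/7 + (⅐)*5 = -4/7 + 5/7 = ⅐)
P(z, E) = 3 + (⅐ + E)² (P(z, E) = 3 + (E + ⅐)² = 3 + (⅐ + E)²)
(P(-48/39, 178) + 6704)*(-4782 + 3354/(-34858)) = ((3 + (1 + 7*178)²/49) + 6704)*(-4782 + 3354/(-34858)) = ((3 + (1 + 1246)²/49) + 6704)*(-4782 + 3354*(-1/34858)) = ((3 + (1/49)*1247²) + 6704)*(-4782 - 1677/17429) = ((3 + (1/49)*1555009) + 6704)*(-83347155/17429) = ((3 + 1555009/49) + 6704)*(-83347155/17429) = (1555156/49 + 6704)*(-83347155/17429) = (1883652/49)*(-83347155/17429) = -156997035210060/854021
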